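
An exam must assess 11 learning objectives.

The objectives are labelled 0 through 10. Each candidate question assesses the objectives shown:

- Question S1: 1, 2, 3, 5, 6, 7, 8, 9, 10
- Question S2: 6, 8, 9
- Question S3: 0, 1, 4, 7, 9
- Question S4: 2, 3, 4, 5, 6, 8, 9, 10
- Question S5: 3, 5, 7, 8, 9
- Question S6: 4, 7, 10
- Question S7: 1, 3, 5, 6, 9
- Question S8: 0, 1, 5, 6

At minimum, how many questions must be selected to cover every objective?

2

S1 and S3 together: S1 ∪ S3 = {0, 1, 2, 3, 4, 5, 6, 7, 8, 9, 10} — every objective is covered.
No single question has all 11 objectives (the largest, S1, has 9), so 2 is optimal.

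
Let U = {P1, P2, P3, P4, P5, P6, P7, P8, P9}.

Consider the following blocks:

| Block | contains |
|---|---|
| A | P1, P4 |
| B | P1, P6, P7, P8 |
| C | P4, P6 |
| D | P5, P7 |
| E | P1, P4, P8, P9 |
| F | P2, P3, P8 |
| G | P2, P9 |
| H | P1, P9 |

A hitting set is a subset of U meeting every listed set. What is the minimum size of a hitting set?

4

The 4 elements {P4, P7, P8, P9} hit every block.
The blocks C, D, F, H are pairwise disjoint, so any hitting set needs a separate element for each — at least 4. Hence 4 is optimal.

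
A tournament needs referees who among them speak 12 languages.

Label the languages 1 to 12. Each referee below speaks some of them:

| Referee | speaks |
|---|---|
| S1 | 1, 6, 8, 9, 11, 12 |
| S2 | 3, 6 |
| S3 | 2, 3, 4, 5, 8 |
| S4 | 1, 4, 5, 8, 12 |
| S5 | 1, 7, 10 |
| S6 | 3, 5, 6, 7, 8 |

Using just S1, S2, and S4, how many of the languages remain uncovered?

Union of S1, S2, S4 = {1, 3, 4, 5, 6, 8, 9, 11, 12}.
Not covered: 2, 7, 10 — 3 languages.

3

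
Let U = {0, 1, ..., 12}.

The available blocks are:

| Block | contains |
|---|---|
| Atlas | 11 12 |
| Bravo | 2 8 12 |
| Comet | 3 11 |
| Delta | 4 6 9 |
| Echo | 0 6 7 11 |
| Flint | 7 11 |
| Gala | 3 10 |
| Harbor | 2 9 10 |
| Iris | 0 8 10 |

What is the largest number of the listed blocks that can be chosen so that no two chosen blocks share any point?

Bravo, Delta, Flint, Gala are pairwise disjoint (Bravo={2,8,12}; Delta={4,6,9}; Flint={7,11}; Gala={3,10}).
Every remaining block overlaps one of these, and no 5 of the listed blocks are pairwise disjoint, so 4 is the maximum.

4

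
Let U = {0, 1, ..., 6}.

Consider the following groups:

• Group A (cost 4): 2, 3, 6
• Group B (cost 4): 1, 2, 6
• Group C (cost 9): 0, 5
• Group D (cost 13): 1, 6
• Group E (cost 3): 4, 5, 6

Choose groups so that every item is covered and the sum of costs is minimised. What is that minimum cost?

A, B, C, E together cover every item (A ∪ B ∪ C ∪ E = {0, 1, 2, 3, 4, 5, 6}); total cost 4 + 4 + 9 + 3 = 20.
No covering selection has total cost below 20.

20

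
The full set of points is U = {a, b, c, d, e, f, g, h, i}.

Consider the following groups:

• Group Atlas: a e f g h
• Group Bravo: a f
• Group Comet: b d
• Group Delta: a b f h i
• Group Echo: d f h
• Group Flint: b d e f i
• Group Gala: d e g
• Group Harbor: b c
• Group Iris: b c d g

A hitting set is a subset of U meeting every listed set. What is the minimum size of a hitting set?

3

T = {b, e, f} meets every group (each contains at least one member of T), and |T| = 3.
The groups Bravo, Gala, Harbor are pairwise disjoint, so any hitting set needs a separate point for each — at least 3. Hence 3 is optimal.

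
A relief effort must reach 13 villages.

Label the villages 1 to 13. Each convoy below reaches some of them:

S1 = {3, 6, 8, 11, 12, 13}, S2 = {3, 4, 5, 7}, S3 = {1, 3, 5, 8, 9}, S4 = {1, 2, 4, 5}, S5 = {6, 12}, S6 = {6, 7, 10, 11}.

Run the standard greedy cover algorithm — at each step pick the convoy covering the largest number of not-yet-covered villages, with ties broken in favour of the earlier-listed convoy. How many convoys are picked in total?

4

Greedy: pick S1 (covers 6 new) → pick S4 (covers 4 new) → pick S6 (covers 2 new) → pick S3 (covers 1 new). Total picks: 4.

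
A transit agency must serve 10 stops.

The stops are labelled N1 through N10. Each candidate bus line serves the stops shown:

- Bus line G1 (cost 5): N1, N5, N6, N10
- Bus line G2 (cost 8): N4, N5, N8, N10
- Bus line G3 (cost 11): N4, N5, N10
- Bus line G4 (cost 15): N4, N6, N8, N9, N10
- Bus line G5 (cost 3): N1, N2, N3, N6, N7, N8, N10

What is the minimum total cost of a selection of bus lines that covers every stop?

23

G1, G4, G5 together cover every stop (G1 ∪ G4 ∪ G5 = {N1, N2, N3, N4, N5, N6, N7, N8, N9, N10}); total cost 5 + 15 + 3 = 23.
The greedy pick G5, G2, G4 costs 26; no covering selection beats 23.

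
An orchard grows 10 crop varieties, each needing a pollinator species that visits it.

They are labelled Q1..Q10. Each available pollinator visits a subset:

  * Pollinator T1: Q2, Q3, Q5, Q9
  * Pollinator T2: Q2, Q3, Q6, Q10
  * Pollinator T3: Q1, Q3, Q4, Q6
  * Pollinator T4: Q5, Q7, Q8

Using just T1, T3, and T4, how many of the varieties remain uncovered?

Union of T1, T3, T4 = {Q1, Q2, Q3, Q4, Q5, Q6, Q7, Q8, Q9}.
Not covered: Q10 — 1 variety.

1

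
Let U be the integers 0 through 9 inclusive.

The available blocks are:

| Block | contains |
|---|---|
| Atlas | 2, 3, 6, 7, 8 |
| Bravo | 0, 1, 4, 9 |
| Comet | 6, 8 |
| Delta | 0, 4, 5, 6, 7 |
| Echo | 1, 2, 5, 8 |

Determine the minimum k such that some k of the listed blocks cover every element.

3

Take {Atlas, Bravo, Delta}. Their union is {0, 1, 2, 3, 4, 5, 6, 7, 8, 9}, which is all 10 elements.
Only Atlas contains 3, so Atlas is forced; the remaining 5 elements need at least 2 more blocks (each remaining block adds at most 4) — so at least 3 blocks are needed, and 3 is optimal.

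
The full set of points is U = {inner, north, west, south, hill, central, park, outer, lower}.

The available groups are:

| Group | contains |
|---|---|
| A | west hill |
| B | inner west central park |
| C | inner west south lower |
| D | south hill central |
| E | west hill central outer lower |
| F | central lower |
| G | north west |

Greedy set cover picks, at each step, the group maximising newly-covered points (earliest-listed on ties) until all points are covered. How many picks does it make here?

4

Greedy: pick E (covers 5 new) → pick B (covers 2 new) → pick C (covers 1 new) → pick G (covers 1 new). Total picks: 4.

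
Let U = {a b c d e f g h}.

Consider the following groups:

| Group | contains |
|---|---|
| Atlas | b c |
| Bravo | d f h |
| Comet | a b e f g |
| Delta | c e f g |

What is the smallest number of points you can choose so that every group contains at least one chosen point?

Take T = {c, f}. Each listed group contains at least one of these, so T is a hitting set of size 2.
The groups Atlas, Bravo are pairwise disjoint, so any hitting set needs a separate point for each — at least 2. Hence 2 is optimal.

2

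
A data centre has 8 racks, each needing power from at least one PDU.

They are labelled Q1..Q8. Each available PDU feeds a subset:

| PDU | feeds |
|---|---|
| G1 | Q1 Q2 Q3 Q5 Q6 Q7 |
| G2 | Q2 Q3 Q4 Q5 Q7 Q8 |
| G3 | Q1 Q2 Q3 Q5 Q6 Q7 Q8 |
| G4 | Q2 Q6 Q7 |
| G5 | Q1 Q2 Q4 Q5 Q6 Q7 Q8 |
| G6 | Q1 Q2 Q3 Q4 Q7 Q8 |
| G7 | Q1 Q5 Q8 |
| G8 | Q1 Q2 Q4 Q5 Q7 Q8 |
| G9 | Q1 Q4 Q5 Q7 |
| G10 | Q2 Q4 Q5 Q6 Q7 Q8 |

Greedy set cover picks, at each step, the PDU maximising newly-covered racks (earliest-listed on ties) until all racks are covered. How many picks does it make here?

2

Greedy: pick G3 (covers 7 new) → pick G2 (covers 1 new). Total picks: 2.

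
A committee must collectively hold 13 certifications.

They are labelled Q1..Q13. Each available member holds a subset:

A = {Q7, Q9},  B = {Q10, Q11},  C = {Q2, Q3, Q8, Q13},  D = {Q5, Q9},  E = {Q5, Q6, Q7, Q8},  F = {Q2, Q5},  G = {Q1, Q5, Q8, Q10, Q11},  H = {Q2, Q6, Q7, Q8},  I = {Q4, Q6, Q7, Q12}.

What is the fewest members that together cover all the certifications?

A and C and G and I together: A ∪ C ∪ G ∪ I = {Q1, Q2, Q3, Q4, Q5, Q6, Q7, Q8, Q9, Q10, Q11, Q12, Q13} — every certification is covered.
Only C contains Q3, so C is forced; the remaining 9 certifications need at least 3 more members (each remaining member adds at most 4) — so at least 4 members are needed, and 4 is optimal.

4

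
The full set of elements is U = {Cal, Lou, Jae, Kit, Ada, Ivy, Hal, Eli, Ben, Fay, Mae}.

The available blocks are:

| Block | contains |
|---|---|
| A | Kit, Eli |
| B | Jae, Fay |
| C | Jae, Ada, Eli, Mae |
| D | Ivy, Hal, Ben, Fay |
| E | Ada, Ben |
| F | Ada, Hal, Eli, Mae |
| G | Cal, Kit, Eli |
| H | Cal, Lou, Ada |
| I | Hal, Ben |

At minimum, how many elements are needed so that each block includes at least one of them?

The 4 elements {Cal, Eli, Ben, Fay} hit every block.
The blocks A, B, H, I are pairwise disjoint, so any hitting set needs a separate element for each — at least 4. Hence 4 is optimal.

4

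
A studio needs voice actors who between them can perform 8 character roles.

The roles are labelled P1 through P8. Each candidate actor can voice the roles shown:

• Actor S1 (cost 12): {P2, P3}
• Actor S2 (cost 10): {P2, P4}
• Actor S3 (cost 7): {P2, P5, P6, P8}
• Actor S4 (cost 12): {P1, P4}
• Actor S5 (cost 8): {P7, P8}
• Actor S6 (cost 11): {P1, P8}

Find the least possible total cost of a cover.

S1, S3, S4, S5 together cover every role (S1 ∪ S3 ∪ S4 ∪ S5 = {P1, P2, P3, P4, P5, P6, P7, P8}); total cost 12 + 7 + 12 + 8 = 39.
No covering selection has total cost below 39.

39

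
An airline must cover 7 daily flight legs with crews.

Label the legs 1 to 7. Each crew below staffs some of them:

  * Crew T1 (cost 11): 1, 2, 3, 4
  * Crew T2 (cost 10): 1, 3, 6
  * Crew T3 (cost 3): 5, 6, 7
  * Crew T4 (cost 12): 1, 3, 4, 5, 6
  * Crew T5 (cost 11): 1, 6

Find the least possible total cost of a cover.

14

T1, T3 together cover every leg (T1 ∪ T3 = {1, 2, 3, 4, 5, 6, 7}); total cost 11 + 3 = 14.
No covering selection has total cost below 14.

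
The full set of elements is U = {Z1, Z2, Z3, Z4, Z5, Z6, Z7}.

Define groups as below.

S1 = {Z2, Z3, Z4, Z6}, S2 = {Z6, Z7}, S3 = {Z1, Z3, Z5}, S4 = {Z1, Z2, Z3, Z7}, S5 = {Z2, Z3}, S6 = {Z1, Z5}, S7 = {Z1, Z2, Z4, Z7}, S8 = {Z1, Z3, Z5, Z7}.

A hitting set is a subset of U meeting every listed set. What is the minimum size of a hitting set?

H = {Z1, Z2, Z7} meets every group (each contains at least one member of H), and |H| = 3.
The groups S2, S5, S6 are pairwise disjoint, so any hitting set needs a separate element for each — at least 3. Hence 3 is optimal.

3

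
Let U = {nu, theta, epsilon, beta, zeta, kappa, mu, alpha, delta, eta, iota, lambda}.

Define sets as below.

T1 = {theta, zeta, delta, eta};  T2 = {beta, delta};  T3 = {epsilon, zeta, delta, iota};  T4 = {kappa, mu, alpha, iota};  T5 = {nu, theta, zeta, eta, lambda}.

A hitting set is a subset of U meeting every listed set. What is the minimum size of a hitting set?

3

Take H = {theta, beta, iota}. Each listed set contains at least one of these, so H is a hitting set of size 3.
The sets T2, T4, T5 are pairwise disjoint, so any hitting set needs a separate element for each — at least 3. Hence 3 is optimal.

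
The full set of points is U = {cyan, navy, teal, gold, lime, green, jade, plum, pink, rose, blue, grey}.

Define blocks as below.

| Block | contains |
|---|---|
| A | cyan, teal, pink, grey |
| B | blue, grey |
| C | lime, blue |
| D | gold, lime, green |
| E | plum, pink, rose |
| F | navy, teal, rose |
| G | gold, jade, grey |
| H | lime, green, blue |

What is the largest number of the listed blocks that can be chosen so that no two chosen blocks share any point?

3

F, G, H are pairwise disjoint (F={navy,teal,rose}; G={gold,jade,grey}; H={lime,green,blue}).
Every remaining block overlaps one of these, and no 4 of the listed blocks are pairwise disjoint, so 3 is the maximum.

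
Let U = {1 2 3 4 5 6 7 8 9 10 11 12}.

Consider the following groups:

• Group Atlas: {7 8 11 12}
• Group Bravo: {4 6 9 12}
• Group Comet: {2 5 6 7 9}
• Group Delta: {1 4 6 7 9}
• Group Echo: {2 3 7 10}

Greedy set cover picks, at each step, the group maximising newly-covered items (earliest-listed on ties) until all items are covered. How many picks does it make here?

Greedy: pick Comet (covers 5 new) → pick Atlas (covers 3 new) → pick Delta (covers 2 new) → pick Echo (covers 2 new). Total picks: 4.

4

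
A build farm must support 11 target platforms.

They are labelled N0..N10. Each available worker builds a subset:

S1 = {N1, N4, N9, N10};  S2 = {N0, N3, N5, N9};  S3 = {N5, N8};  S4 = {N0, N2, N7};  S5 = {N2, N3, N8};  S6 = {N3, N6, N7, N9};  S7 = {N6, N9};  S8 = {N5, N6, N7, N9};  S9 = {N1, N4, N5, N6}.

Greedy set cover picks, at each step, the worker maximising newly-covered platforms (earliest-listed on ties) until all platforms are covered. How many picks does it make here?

5

Greedy: pick S1 (covers 4 new) → pick S2 (covers 3 new) → pick S4 (covers 2 new) → pick S3 (covers 1 new) → pick S6 (covers 1 new). Total picks: 5.
(The true minimum cover uses only 4 workers, so greedy is not optimal here.)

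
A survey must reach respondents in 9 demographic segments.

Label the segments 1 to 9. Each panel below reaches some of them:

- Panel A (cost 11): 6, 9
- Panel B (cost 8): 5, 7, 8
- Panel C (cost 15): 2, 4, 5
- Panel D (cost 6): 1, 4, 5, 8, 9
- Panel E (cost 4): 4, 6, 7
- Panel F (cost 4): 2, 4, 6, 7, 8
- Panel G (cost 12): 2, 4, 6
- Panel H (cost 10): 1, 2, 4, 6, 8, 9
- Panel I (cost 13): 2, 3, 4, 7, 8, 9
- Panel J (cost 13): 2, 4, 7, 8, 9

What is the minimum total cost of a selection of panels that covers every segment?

23

D, F, I together cover every segment (D ∪ F ∪ I = {1, 2, 3, 4, 5, 6, 7, 8, 9}); total cost 6 + 4 + 13 = 23.
No covering selection has total cost below 23.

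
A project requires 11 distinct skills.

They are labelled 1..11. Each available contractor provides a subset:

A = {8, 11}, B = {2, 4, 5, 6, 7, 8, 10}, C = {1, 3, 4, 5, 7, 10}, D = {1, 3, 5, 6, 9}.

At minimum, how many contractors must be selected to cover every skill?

Take {A, B, D}. Their union is {1, 2, 3, 4, 5, 6, 7, 8, 9, 10, 11}, which is all 11 skills.
Only B contains 2, so B is forced; the remaining 4 skills need at least 2 more contractors (each remaining contractor adds at most 3) — so at least 3 contractors are needed, and 3 is optimal.

3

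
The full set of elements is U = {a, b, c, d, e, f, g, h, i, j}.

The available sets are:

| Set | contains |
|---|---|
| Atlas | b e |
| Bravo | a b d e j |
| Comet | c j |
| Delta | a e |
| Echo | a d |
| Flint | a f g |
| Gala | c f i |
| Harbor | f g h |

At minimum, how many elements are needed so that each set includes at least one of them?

The 4 elements {a, c, e, g} hit every set.
The sets Atlas, Comet, Echo, Harbor are pairwise disjoint, so any hitting set needs a separate element for each — at least 4. Hence 4 is optimal.

4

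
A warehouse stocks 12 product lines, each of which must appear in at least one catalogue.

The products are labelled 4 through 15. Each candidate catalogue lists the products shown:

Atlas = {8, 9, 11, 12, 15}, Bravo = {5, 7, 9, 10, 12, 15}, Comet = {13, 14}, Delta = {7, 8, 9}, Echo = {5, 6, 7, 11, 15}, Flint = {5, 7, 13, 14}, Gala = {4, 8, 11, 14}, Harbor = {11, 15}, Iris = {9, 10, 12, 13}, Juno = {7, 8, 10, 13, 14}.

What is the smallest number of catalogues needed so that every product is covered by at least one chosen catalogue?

Echo and Gala and Iris together: Echo ∪ Gala ∪ Iris = {4, 5, 6, 7, 8, 9, 10, 11, 12, 13, 14, 15} — every product is covered.
Only Gala contains 4, so Gala is forced; the remaining 8 products need at least 2 more catalogues (each remaining catalogue adds at most 6) — so at least 3 catalogues are needed, and 3 is optimal.

3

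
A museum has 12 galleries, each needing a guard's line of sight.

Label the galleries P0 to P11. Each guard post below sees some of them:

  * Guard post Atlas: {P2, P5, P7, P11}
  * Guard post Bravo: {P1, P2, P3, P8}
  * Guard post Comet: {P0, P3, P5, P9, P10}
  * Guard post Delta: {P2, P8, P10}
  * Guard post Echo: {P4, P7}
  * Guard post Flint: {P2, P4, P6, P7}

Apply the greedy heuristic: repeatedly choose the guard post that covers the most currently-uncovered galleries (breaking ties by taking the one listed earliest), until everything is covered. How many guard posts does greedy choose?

4

Greedy: pick Comet (covers 5 new) → pick Flint (covers 4 new) → pick Bravo (covers 2 new) → pick Atlas (covers 1 new). Total picks: 4.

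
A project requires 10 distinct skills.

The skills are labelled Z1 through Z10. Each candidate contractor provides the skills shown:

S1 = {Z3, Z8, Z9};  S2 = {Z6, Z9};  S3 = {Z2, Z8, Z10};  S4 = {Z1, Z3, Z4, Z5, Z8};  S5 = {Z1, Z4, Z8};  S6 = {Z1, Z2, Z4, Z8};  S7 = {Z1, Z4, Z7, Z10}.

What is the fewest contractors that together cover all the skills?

4

Take {S2, S3, S4, S7}. Their union is {Z1, Z2, Z3, Z4, Z5, Z6, Z7, Z8, Z9, Z10}, which is all 10 skills.
Only S4 contains Z5, so S4 is forced; the remaining 5 skills need at least 3 more contractors (each remaining contractor adds at most 2) — so at least 4 contractors are needed, and 4 is optimal.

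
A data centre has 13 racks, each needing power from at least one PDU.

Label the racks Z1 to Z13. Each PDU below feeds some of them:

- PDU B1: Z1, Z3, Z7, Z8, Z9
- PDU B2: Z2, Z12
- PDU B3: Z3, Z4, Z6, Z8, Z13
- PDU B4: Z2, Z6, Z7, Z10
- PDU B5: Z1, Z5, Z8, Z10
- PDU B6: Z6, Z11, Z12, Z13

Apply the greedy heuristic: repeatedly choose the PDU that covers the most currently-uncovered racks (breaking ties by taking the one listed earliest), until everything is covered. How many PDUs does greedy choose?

5

Greedy: pick B1 (covers 5 new) → pick B6 (covers 4 new) → pick B4 (covers 2 new) → pick B3 (covers 1 new) → pick B5 (covers 1 new). Total picks: 5.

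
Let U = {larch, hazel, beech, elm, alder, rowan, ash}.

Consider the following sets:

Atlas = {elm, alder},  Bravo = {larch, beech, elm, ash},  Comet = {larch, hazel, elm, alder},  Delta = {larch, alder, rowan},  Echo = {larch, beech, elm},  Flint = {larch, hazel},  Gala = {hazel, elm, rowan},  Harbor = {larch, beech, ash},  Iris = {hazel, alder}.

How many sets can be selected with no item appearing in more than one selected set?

Echo, Iris are pairwise disjoint (Echo={larch,beech,elm}; Iris={hazel,alder}).
Every remaining set overlaps one of these, and no 3 of the listed sets are pairwise disjoint, so 2 is the maximum.

2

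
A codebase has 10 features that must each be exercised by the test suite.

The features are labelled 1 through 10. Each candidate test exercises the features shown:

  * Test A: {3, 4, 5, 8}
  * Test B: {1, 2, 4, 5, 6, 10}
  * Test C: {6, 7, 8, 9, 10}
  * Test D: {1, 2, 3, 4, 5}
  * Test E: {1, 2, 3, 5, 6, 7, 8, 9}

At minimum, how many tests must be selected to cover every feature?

Take {C, D}. Their union is {1, 2, 3, 4, 5, 6, 7, 8, 9, 10}, which is all 10 features.
No single test has all 10 features (the largest, E, has 8), so 2 is optimal.

2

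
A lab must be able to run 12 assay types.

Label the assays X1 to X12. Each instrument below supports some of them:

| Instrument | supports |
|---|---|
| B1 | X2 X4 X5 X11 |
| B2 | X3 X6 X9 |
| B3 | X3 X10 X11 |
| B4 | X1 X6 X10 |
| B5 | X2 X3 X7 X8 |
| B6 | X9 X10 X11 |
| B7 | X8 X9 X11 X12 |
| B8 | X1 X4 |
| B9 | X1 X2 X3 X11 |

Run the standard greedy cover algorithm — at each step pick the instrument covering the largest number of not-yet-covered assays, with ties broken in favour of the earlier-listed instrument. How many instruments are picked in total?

5

Greedy: pick B1 (covers 4 new) → pick B2 (covers 3 new) → pick B4 (covers 2 new) → pick B5 (covers 2 new) → pick B7 (covers 1 new). Total picks: 5.
(The true minimum cover uses only 4 instruments, so greedy is not optimal here.)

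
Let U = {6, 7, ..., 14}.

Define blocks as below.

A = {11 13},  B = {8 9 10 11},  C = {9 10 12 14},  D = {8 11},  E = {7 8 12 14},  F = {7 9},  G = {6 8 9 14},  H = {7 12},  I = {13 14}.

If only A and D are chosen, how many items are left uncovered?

Union of A, D = {8, 11, 13}.
Not covered: 6, 7, 9, 10, 12, 14 — 6 items.

6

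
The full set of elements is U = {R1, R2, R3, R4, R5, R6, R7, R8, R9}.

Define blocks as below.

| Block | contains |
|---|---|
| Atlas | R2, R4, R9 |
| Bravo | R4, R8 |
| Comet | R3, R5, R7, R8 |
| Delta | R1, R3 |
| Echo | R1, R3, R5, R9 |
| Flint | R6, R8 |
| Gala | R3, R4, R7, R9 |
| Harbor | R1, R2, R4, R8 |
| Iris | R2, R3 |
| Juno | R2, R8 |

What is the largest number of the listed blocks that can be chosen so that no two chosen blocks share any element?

Atlas, Delta, Flint are pairwise disjoint (Atlas={R2,R4,R9}; Delta={R1,R3}; Flint={R6,R8}).
Every remaining block overlaps one of these, and no 4 of the listed blocks are pairwise disjoint, so 3 is the maximum.

3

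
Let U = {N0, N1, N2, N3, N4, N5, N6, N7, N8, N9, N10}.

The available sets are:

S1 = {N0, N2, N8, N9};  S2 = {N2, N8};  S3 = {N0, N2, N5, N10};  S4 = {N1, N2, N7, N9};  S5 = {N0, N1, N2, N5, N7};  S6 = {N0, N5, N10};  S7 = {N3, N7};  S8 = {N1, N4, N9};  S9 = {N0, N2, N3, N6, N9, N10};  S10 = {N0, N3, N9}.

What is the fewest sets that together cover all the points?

S1, S5, S8, and S9 cover everything between them: the union {N0, N1, N2, N3, N4, N5, N6, N7, N8, N9, N10} is all of U.
No 3 of the 10 sets cover everything (all 120 combinations miss at least one point), so 4 is optimal.

4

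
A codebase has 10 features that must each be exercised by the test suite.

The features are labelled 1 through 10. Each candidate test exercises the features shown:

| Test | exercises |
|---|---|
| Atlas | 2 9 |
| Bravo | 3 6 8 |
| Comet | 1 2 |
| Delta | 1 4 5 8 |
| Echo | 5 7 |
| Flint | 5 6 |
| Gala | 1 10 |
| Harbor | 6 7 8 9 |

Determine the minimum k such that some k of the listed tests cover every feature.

5

Take {Atlas, Bravo, Delta, Gala, Harbor}. Their union is {1, 2, 3, 4, 5, 6, 7, 8, 9, 10}, which is all 10 features.
No 4 of the 8 tests cover everything (all 70 combinations miss at least one feature), so 5 is optimal.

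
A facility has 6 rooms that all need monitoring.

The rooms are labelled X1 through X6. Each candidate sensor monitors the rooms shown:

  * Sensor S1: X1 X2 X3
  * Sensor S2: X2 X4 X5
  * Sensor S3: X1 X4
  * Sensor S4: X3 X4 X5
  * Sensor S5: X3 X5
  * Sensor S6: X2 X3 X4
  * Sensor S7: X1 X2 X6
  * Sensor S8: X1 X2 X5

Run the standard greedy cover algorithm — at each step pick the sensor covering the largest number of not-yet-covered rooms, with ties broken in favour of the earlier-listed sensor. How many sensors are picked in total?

Greedy: pick S1 (covers 3 new) → pick S2 (covers 2 new) → pick S7 (covers 1 new). Total picks: 3.
(The true minimum cover uses only 2 sensors, so greedy is not optimal here.)

3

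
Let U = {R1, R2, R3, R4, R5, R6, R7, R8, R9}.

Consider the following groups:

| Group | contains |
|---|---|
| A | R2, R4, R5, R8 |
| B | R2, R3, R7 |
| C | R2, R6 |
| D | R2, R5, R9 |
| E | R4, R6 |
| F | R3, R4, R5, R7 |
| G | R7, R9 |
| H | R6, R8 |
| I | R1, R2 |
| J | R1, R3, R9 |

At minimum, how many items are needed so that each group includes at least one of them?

The 4 items {R2, R4, R8, R9} hit every group.
No choice of 3 items meets every group, so 4 is the minimum.

4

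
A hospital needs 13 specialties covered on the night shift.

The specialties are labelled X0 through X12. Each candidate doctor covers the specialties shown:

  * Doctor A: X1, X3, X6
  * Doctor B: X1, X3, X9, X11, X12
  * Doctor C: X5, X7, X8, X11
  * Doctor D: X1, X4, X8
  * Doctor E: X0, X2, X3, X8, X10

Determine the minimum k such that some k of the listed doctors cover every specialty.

Take {A, B, C, D, E}. Their union is {X0, X1, X2, X3, X4, X5, X6, X7, X8, X9, X10, X11, X12}, which is all 13 specialties.
No 4 of the 5 doctors cover everything (all 5 combinations miss at least one specialty), so 5 is optimal.

5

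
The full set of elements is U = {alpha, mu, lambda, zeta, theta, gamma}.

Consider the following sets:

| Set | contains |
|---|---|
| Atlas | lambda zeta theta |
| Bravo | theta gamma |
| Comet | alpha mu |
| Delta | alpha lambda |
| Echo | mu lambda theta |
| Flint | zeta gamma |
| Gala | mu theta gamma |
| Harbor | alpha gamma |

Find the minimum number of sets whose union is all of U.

Take {Atlas, Delta, Gala}. Their union is {alpha, mu, lambda, zeta, theta, gamma}, which is all 6 elements.
No 2 of the 8 sets cover everything (all 28 combinations miss at least one element), so 3 is optimal.

3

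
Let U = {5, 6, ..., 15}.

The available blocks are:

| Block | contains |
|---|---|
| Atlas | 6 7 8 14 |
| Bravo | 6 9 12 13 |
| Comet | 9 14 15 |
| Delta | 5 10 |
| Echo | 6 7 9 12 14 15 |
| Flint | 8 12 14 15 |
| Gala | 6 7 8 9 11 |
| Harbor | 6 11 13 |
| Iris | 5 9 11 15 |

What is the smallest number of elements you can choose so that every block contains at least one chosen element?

3

H = {5, 6, 14} meets every block (each contains at least one member of H), and |H| = 3.
The blocks Delta, Flint, Harbor are pairwise disjoint, so any hitting set needs a separate element for each — at least 3. Hence 3 is optimal.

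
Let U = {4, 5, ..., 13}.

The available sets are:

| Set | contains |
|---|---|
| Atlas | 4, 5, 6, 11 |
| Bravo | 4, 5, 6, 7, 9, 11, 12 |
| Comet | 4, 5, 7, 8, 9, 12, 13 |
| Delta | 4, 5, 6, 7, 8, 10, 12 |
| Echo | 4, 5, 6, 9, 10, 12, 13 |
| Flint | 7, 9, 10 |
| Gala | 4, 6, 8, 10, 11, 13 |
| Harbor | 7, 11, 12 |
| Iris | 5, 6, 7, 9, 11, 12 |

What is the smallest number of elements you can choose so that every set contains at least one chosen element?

Take H = {4, 7}. Each listed set contains at least one of these, so H is a hitting set of size 2.
The sets Atlas, Flint are pairwise disjoint, so any hitting set needs a separate element for each — at least 2. Hence 2 is optimal.

2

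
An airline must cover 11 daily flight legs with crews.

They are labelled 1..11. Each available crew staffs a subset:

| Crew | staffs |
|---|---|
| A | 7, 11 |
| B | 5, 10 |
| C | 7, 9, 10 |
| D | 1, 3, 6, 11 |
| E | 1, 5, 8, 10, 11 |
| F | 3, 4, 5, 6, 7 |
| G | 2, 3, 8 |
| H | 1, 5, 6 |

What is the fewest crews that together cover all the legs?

4

Take {C, D, F, G}. Their union is {1, 2, 3, 4, 5, 6, 7, 8, 9, 10, 11}, which is all 11 legs.
No 3 of the 8 crews cover everything (all 56 combinations miss at least one leg), so 4 is optimal.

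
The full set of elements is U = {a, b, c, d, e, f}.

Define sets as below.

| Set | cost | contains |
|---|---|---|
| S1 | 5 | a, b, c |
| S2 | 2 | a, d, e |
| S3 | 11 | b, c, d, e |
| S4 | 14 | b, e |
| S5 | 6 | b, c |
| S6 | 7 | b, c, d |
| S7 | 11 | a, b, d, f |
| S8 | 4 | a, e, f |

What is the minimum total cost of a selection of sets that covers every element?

11

S1, S2, S8 together cover every element (S1 ∪ S2 ∪ S8 = {a, b, c, d, e, f}); total cost 5 + 2 + 4 = 11.
No covering selection has total cost below 11.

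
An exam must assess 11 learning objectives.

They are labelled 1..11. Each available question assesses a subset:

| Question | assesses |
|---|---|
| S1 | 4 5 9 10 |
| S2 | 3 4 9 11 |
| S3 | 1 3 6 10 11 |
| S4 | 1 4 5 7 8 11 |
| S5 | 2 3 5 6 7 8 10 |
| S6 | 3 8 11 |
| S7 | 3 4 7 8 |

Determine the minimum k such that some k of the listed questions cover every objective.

3

S1 and S3 and S5 together: S1 ∪ S3 ∪ S5 = {1, 2, 3, 4, 5, 6, 7, 8, 9, 10, 11} — every objective is covered.
Only S5 contains 2, so S5 is forced; the remaining 4 objectives need at least 2 more questions (each remaining question adds at most 3) — so at least 3 questions are needed, and 3 is optimal.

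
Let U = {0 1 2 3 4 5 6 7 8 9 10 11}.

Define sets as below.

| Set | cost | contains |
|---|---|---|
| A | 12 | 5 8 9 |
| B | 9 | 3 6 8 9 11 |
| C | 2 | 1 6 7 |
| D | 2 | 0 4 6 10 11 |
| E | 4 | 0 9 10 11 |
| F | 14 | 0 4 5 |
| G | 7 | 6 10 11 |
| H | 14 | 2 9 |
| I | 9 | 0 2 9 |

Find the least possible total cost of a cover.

34

A, B, C, D, I together cover every point (A ∪ B ∪ C ∪ D ∪ I = {0, 1, 2, 3, 4, 5, 6, 7, 8, 9, 10, 11}); total cost 12 + 9 + 2 + 2 + 9 = 34.
No covering selection has total cost below 34.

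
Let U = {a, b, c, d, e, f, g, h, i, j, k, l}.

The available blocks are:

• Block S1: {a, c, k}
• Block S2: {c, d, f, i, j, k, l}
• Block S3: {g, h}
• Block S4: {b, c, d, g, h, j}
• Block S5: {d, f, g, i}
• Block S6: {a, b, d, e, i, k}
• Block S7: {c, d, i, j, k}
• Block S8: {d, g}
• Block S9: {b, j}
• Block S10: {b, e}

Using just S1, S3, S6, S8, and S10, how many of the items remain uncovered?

Union of S1, S3, S6, S8, S10 = {a, b, c, d, e, g, h, i, k}.
Not covered: f, j, l — 3 items.

3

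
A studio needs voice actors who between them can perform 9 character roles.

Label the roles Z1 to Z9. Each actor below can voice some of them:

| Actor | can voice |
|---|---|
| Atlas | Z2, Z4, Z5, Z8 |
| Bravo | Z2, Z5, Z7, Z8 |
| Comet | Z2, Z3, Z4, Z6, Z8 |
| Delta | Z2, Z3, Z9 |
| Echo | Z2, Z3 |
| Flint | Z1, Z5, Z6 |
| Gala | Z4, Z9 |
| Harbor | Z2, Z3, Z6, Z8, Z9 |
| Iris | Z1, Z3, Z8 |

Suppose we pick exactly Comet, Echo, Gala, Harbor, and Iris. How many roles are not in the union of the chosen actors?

Union of Comet, Echo, Gala, Harbor, Iris = {Z1, Z2, Z3, Z4, Z6, Z8, Z9}.
Not covered: Z5, Z7 — 2 roles.

2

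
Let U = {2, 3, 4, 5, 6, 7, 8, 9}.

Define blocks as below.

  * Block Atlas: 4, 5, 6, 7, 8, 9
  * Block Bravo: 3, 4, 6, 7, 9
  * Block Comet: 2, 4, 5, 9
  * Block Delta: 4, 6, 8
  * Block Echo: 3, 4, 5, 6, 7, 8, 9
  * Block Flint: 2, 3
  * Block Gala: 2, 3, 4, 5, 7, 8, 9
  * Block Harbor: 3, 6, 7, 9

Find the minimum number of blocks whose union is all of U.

Take {Delta, Gala}. Their union is {2, 3, 4, 5, 6, 7, 8, 9}, which is all 8 items.
No single block has all 8 items (the largest, Echo, has 7), so 2 is optimal.

2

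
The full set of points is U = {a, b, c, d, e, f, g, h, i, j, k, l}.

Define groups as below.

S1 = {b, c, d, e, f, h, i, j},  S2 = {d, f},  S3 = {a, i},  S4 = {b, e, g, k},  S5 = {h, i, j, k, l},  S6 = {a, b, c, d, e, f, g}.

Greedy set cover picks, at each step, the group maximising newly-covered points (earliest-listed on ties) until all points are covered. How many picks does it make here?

Greedy: pick S1 (covers 8 new) → pick S4 (covers 2 new) → pick S3 (covers 1 new) → pick S5 (covers 1 new). Total picks: 4.
(The true minimum cover uses only 2 groups, so greedy is not optimal here.)

4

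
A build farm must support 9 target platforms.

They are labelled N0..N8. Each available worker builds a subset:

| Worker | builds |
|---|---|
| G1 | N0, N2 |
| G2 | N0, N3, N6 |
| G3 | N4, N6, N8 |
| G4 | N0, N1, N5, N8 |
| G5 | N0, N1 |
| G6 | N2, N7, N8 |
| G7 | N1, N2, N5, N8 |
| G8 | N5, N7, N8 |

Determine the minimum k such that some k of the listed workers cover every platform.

G2 and G3 and G4 and G6 together: G2 ∪ G3 ∪ G4 ∪ G6 = {N0, N1, N2, N3, N4, N5, N6, N7, N8} — every platform is covered.
No 3 of the 8 workers cover everything (all 56 combinations miss at least one platform), so 4 is optimal.

4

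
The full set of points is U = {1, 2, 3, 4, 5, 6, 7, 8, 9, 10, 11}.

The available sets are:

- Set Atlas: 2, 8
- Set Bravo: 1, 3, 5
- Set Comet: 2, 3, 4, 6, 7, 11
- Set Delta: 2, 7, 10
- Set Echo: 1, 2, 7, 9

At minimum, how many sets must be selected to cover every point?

Atlas, Bravo, Comet, Delta, and Echo cover everything between them: the union {1, 2, 3, 4, 5, 6, 7, 8, 9, 10, 11} is all of U.
No 4 of the 5 sets cover everything (all 5 combinations miss at least one point), so 5 is optimal.

5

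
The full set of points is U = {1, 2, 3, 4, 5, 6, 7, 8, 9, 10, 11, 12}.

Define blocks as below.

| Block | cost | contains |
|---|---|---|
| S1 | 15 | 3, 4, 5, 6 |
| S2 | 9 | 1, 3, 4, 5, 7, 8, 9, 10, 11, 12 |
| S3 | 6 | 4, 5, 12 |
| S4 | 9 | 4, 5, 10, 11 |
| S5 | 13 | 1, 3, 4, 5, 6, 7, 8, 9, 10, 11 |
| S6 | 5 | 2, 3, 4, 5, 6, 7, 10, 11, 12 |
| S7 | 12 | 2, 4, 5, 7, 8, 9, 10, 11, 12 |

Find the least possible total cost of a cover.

S2, S6 together cover every point (S2 ∪ S6 = {1, 2, 3, 4, 5, 6, 7, 8, 9, 10, 11, 12}); total cost 9 + 5 = 14.
No covering selection has total cost below 14.

14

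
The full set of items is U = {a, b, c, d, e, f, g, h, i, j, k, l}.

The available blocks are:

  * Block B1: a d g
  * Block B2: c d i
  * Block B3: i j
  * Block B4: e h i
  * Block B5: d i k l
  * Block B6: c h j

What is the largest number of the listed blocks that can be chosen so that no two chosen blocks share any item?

2

B1, B3 are pairwise disjoint (B1={a,d,g}; B3={i,j}).
Every remaining block overlaps one of these, and no 3 of the listed blocks are pairwise disjoint, so 2 is the maximum.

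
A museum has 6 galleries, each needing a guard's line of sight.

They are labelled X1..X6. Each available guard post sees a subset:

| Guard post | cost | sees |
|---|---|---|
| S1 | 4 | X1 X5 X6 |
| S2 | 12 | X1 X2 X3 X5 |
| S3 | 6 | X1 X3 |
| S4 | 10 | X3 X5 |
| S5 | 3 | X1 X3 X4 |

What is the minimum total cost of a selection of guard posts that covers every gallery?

19

S1, S2, S5 together cover every gallery (S1 ∪ S2 ∪ S5 = {X1, X2, X3, X4, X5, X6}); total cost 4 + 12 + 3 = 19.
No covering selection has total cost below 19.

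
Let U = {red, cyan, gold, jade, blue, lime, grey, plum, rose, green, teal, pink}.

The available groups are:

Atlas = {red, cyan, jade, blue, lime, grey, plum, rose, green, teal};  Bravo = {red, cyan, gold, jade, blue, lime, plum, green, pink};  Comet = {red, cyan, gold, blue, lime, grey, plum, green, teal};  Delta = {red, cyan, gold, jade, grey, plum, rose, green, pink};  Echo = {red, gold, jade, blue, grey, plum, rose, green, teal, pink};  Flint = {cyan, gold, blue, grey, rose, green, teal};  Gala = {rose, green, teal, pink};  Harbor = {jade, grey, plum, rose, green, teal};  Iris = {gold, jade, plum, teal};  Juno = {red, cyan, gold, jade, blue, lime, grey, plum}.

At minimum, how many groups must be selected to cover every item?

Comet and Delta cover everything between them: the union {red, cyan, gold, jade, blue, lime, grey, plum, rose, green, teal, pink} is all of U.
No single group has all 12 items (the largest, Atlas, has 10), so 2 is optimal.

2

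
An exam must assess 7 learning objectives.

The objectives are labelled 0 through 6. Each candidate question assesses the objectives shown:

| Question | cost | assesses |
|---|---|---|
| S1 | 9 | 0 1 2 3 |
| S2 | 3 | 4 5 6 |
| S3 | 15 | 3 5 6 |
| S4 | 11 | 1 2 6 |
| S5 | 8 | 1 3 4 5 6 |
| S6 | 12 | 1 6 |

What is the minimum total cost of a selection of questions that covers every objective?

12

S1, S2 together cover every objective (S1 ∪ S2 = {0, 1, 2, 3, 4, 5, 6}); total cost 9 + 3 = 12.
No covering selection has total cost below 12.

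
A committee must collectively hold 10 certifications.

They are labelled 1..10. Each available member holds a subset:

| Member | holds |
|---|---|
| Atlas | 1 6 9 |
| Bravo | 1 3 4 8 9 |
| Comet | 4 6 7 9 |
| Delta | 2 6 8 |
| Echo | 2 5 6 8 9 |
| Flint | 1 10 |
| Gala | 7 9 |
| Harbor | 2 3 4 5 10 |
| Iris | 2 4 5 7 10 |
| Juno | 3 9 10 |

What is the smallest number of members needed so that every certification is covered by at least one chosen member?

Take {Atlas, Bravo, Iris}. Their union is {1, 2, 3, 4, 5, 6, 7, 8, 9, 10}, which is all 10 certifications.
No 2 of the 10 members cover everything (all 45 combinations miss at least one certification), so 3 is optimal.

3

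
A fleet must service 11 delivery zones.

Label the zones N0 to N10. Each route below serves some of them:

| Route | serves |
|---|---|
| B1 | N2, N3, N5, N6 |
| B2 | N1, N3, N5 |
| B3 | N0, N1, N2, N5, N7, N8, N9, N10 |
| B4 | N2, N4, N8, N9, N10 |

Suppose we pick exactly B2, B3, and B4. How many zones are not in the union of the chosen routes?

1

Union of B2, B3, B4 = {N0, N1, N2, N3, N4, N5, N7, N8, N9, N10}.
Not covered: N6 — 1 zone.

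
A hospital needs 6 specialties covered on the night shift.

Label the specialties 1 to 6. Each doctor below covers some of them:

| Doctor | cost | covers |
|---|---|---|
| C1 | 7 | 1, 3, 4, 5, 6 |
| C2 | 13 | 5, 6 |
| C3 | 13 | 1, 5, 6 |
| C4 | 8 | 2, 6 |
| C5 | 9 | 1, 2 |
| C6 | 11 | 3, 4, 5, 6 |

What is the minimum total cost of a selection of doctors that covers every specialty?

15

C1, C4 together cover every specialty (C1 ∪ C4 = {1, 2, 3, 4, 5, 6}); total cost 7 + 8 = 15.
No covering selection has total cost below 15.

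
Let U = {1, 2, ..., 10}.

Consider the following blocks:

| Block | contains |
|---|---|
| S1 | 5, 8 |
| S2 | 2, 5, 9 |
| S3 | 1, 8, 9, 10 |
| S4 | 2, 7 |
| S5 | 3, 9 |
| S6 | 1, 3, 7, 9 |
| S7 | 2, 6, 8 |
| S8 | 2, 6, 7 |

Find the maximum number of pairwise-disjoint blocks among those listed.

3

S1, S5, S8 are pairwise disjoint (S1={5,8}; S5={3,9}; S8={2,6,7}).
Every remaining block overlaps one of these, and no 4 of the listed blocks are pairwise disjoint, so 3 is the maximum.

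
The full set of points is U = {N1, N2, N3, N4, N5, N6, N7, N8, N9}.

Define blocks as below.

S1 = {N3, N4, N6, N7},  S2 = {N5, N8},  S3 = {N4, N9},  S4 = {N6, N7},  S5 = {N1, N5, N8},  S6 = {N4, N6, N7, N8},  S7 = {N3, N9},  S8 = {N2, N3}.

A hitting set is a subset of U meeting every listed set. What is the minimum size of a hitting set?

The 4 points {N2, N5, N7, N9} hit every block.
The blocks S2, S3, S4, S8 are pairwise disjoint, so any hitting set needs a separate point for each — at least 4. Hence 4 is optimal.

4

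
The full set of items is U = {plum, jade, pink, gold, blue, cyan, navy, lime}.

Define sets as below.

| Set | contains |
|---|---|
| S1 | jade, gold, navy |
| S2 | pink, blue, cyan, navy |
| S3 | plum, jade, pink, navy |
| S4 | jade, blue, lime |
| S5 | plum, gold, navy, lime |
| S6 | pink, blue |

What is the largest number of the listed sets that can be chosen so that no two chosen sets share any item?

S1, S6 are pairwise disjoint (S1={jade,gold,navy}; S6={pink,blue}).
Every remaining set overlaps one of these, and no 3 of the listed sets are pairwise disjoint, so 2 is the maximum.

2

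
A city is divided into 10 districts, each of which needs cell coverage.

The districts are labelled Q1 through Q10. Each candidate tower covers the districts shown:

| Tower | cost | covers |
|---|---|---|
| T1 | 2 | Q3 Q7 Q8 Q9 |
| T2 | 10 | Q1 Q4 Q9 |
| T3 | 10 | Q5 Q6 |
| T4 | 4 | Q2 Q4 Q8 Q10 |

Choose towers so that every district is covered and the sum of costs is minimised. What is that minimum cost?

T1, T2, T3, T4 together cover every district (T1 ∪ T2 ∪ T3 ∪ T4 = {Q1, Q2, Q3, Q4, Q5, Q6, Q7, Q8, Q9, Q10}); total cost 2 + 10 + 10 + 4 = 26.
No covering selection has total cost below 26.

26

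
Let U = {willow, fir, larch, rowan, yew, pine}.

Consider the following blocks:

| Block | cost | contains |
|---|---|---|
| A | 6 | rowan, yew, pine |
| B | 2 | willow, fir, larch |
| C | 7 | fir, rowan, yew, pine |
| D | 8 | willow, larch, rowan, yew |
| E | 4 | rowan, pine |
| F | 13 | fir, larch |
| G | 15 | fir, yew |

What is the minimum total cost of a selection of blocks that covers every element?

A, B together cover every element (A ∪ B = {willow, fir, larch, rowan, yew, pine}); total cost 6 + 2 = 8.
No covering selection has total cost below 8.

8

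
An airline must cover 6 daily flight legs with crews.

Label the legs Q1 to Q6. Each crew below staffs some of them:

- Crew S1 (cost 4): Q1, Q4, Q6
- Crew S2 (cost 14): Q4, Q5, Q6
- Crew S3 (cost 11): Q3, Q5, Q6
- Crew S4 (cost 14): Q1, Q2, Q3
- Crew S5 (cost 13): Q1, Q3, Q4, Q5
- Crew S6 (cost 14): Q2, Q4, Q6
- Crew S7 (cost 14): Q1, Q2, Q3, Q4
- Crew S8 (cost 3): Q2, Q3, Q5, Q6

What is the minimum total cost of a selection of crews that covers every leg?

7

S1, S8 together cover every leg (S1 ∪ S8 = {Q1, Q2, Q3, Q4, Q5, Q6}); total cost 4 + 3 = 7.
No covering selection has total cost below 7.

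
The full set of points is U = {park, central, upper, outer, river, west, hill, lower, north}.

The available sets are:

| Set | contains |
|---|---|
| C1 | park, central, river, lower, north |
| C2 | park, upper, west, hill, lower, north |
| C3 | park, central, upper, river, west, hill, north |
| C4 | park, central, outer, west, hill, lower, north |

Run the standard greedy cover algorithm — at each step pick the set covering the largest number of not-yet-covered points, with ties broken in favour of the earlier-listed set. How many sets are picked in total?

Greedy: pick C3 (covers 7 new) → pick C4 (covers 2 new). Total picks: 2.

2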